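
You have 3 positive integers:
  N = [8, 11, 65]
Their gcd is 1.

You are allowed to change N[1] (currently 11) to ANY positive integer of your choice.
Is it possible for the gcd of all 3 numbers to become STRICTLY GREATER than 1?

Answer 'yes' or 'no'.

Answer: no

Derivation:
Current gcd = 1
gcd of all OTHER numbers (without N[1]=11): gcd([8, 65]) = 1
The new gcd after any change is gcd(1, new_value).
This can be at most 1.
Since 1 = old gcd 1, the gcd can only stay the same or decrease.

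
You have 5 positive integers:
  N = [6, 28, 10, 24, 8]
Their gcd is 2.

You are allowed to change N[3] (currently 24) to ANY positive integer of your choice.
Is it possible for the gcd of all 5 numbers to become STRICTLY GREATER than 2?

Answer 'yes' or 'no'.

Current gcd = 2
gcd of all OTHER numbers (without N[3]=24): gcd([6, 28, 10, 8]) = 2
The new gcd after any change is gcd(2, new_value).
This can be at most 2.
Since 2 = old gcd 2, the gcd can only stay the same or decrease.

Answer: no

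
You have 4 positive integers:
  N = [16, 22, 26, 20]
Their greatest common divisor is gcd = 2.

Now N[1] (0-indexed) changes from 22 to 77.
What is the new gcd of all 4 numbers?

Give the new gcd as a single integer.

Answer: 1

Derivation:
Numbers: [16, 22, 26, 20], gcd = 2
Change: index 1, 22 -> 77
gcd of the OTHER numbers (without index 1): gcd([16, 26, 20]) = 2
New gcd = gcd(g_others, new_val) = gcd(2, 77) = 1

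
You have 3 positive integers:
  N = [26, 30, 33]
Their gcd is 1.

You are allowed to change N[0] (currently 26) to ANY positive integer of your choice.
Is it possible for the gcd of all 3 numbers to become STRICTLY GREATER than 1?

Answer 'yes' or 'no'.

Current gcd = 1
gcd of all OTHER numbers (without N[0]=26): gcd([30, 33]) = 3
The new gcd after any change is gcd(3, new_value).
This can be at most 3.
Since 3 > old gcd 1, the gcd CAN increase (e.g., set N[0] = 3).

Answer: yes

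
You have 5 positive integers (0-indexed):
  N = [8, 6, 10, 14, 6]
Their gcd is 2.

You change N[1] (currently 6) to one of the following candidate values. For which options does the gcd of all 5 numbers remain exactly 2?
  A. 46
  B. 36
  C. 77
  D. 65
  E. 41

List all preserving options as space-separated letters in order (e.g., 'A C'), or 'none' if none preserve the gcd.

Answer: A B

Derivation:
Old gcd = 2; gcd of others (without N[1]) = 2
New gcd for candidate v: gcd(2, v). Preserves old gcd iff gcd(2, v) = 2.
  Option A: v=46, gcd(2,46)=2 -> preserves
  Option B: v=36, gcd(2,36)=2 -> preserves
  Option C: v=77, gcd(2,77)=1 -> changes
  Option D: v=65, gcd(2,65)=1 -> changes
  Option E: v=41, gcd(2,41)=1 -> changes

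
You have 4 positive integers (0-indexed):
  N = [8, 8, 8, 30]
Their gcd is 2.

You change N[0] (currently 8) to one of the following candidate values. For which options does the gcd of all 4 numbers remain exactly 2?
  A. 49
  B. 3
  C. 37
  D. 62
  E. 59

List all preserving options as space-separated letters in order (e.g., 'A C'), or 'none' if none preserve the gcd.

Old gcd = 2; gcd of others (without N[0]) = 2
New gcd for candidate v: gcd(2, v). Preserves old gcd iff gcd(2, v) = 2.
  Option A: v=49, gcd(2,49)=1 -> changes
  Option B: v=3, gcd(2,3)=1 -> changes
  Option C: v=37, gcd(2,37)=1 -> changes
  Option D: v=62, gcd(2,62)=2 -> preserves
  Option E: v=59, gcd(2,59)=1 -> changes

Answer: D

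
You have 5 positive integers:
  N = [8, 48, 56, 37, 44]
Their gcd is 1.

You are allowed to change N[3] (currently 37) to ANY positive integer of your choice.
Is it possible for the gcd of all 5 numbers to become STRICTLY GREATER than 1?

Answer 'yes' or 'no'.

Answer: yes

Derivation:
Current gcd = 1
gcd of all OTHER numbers (without N[3]=37): gcd([8, 48, 56, 44]) = 4
The new gcd after any change is gcd(4, new_value).
This can be at most 4.
Since 4 > old gcd 1, the gcd CAN increase (e.g., set N[3] = 4).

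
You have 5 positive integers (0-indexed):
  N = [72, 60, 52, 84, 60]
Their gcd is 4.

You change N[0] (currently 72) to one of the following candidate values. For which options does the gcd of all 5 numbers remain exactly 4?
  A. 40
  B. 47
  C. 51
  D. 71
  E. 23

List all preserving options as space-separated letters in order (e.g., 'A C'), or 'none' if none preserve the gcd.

Answer: A

Derivation:
Old gcd = 4; gcd of others (without N[0]) = 4
New gcd for candidate v: gcd(4, v). Preserves old gcd iff gcd(4, v) = 4.
  Option A: v=40, gcd(4,40)=4 -> preserves
  Option B: v=47, gcd(4,47)=1 -> changes
  Option C: v=51, gcd(4,51)=1 -> changes
  Option D: v=71, gcd(4,71)=1 -> changes
  Option E: v=23, gcd(4,23)=1 -> changes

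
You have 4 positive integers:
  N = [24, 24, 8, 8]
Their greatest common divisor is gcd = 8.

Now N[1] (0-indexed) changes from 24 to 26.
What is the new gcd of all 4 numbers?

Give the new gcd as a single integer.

Numbers: [24, 24, 8, 8], gcd = 8
Change: index 1, 24 -> 26
gcd of the OTHER numbers (without index 1): gcd([24, 8, 8]) = 8
New gcd = gcd(g_others, new_val) = gcd(8, 26) = 2

Answer: 2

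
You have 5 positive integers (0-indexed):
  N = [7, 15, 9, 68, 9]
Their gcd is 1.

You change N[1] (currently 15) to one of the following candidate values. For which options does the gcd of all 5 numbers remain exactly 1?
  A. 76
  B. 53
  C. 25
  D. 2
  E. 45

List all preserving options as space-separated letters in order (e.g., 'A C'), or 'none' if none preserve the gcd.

Answer: A B C D E

Derivation:
Old gcd = 1; gcd of others (without N[1]) = 1
New gcd for candidate v: gcd(1, v). Preserves old gcd iff gcd(1, v) = 1.
  Option A: v=76, gcd(1,76)=1 -> preserves
  Option B: v=53, gcd(1,53)=1 -> preserves
  Option C: v=25, gcd(1,25)=1 -> preserves
  Option D: v=2, gcd(1,2)=1 -> preserves
  Option E: v=45, gcd(1,45)=1 -> preserves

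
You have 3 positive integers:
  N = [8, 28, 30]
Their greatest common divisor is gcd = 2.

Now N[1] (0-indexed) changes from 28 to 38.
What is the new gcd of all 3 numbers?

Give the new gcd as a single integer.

Numbers: [8, 28, 30], gcd = 2
Change: index 1, 28 -> 38
gcd of the OTHER numbers (without index 1): gcd([8, 30]) = 2
New gcd = gcd(g_others, new_val) = gcd(2, 38) = 2

Answer: 2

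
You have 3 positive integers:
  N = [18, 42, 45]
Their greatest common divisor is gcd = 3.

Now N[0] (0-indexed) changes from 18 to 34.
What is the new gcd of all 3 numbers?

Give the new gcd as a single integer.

Answer: 1

Derivation:
Numbers: [18, 42, 45], gcd = 3
Change: index 0, 18 -> 34
gcd of the OTHER numbers (without index 0): gcd([42, 45]) = 3
New gcd = gcd(g_others, new_val) = gcd(3, 34) = 1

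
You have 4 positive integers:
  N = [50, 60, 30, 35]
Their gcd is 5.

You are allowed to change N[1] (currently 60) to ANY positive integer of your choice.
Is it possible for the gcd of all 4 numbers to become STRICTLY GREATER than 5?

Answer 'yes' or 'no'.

Current gcd = 5
gcd of all OTHER numbers (without N[1]=60): gcd([50, 30, 35]) = 5
The new gcd after any change is gcd(5, new_value).
This can be at most 5.
Since 5 = old gcd 5, the gcd can only stay the same or decrease.

Answer: no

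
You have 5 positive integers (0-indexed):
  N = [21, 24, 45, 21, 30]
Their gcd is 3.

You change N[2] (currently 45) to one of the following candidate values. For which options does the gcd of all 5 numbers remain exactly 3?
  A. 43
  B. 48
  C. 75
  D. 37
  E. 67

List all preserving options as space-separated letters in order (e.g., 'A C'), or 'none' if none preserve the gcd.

Answer: B C

Derivation:
Old gcd = 3; gcd of others (without N[2]) = 3
New gcd for candidate v: gcd(3, v). Preserves old gcd iff gcd(3, v) = 3.
  Option A: v=43, gcd(3,43)=1 -> changes
  Option B: v=48, gcd(3,48)=3 -> preserves
  Option C: v=75, gcd(3,75)=3 -> preserves
  Option D: v=37, gcd(3,37)=1 -> changes
  Option E: v=67, gcd(3,67)=1 -> changes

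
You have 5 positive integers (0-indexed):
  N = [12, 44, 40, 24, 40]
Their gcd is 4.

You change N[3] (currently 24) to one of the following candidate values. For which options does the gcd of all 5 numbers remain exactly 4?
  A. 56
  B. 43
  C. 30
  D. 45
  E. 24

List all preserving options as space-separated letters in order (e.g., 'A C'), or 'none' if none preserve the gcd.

Old gcd = 4; gcd of others (without N[3]) = 4
New gcd for candidate v: gcd(4, v). Preserves old gcd iff gcd(4, v) = 4.
  Option A: v=56, gcd(4,56)=4 -> preserves
  Option B: v=43, gcd(4,43)=1 -> changes
  Option C: v=30, gcd(4,30)=2 -> changes
  Option D: v=45, gcd(4,45)=1 -> changes
  Option E: v=24, gcd(4,24)=4 -> preserves

Answer: A E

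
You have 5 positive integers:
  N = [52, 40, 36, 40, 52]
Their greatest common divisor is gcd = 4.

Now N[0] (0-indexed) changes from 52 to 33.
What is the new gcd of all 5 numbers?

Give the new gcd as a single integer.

Numbers: [52, 40, 36, 40, 52], gcd = 4
Change: index 0, 52 -> 33
gcd of the OTHER numbers (without index 0): gcd([40, 36, 40, 52]) = 4
New gcd = gcd(g_others, new_val) = gcd(4, 33) = 1

Answer: 1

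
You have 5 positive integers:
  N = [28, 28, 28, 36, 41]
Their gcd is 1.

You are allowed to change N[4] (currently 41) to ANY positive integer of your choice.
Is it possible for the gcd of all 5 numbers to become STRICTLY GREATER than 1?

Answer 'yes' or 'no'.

Answer: yes

Derivation:
Current gcd = 1
gcd of all OTHER numbers (without N[4]=41): gcd([28, 28, 28, 36]) = 4
The new gcd after any change is gcd(4, new_value).
This can be at most 4.
Since 4 > old gcd 1, the gcd CAN increase (e.g., set N[4] = 4).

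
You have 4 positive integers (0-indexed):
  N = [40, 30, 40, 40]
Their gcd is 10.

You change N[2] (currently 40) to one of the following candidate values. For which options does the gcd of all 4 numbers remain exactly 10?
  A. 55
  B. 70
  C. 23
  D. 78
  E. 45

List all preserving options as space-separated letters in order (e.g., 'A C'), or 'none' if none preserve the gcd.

Answer: B

Derivation:
Old gcd = 10; gcd of others (without N[2]) = 10
New gcd for candidate v: gcd(10, v). Preserves old gcd iff gcd(10, v) = 10.
  Option A: v=55, gcd(10,55)=5 -> changes
  Option B: v=70, gcd(10,70)=10 -> preserves
  Option C: v=23, gcd(10,23)=1 -> changes
  Option D: v=78, gcd(10,78)=2 -> changes
  Option E: v=45, gcd(10,45)=5 -> changes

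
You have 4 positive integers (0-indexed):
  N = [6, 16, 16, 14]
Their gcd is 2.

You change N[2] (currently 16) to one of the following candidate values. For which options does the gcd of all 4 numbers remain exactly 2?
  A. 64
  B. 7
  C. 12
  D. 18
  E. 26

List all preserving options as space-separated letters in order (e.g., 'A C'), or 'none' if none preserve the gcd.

Answer: A C D E

Derivation:
Old gcd = 2; gcd of others (without N[2]) = 2
New gcd for candidate v: gcd(2, v). Preserves old gcd iff gcd(2, v) = 2.
  Option A: v=64, gcd(2,64)=2 -> preserves
  Option B: v=7, gcd(2,7)=1 -> changes
  Option C: v=12, gcd(2,12)=2 -> preserves
  Option D: v=18, gcd(2,18)=2 -> preserves
  Option E: v=26, gcd(2,26)=2 -> preserves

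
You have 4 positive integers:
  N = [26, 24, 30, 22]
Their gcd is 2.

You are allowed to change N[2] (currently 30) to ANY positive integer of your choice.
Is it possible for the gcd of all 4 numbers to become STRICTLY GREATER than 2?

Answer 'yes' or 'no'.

Current gcd = 2
gcd of all OTHER numbers (without N[2]=30): gcd([26, 24, 22]) = 2
The new gcd after any change is gcd(2, new_value).
This can be at most 2.
Since 2 = old gcd 2, the gcd can only stay the same or decrease.

Answer: no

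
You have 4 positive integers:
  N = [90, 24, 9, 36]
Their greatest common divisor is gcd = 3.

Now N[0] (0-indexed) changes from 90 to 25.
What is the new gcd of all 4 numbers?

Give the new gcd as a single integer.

Answer: 1

Derivation:
Numbers: [90, 24, 9, 36], gcd = 3
Change: index 0, 90 -> 25
gcd of the OTHER numbers (without index 0): gcd([24, 9, 36]) = 3
New gcd = gcd(g_others, new_val) = gcd(3, 25) = 1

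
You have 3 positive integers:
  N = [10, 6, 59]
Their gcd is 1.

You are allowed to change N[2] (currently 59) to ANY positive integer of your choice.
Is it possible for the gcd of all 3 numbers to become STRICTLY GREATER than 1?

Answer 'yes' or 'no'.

Current gcd = 1
gcd of all OTHER numbers (without N[2]=59): gcd([10, 6]) = 2
The new gcd after any change is gcd(2, new_value).
This can be at most 2.
Since 2 > old gcd 1, the gcd CAN increase (e.g., set N[2] = 2).

Answer: yes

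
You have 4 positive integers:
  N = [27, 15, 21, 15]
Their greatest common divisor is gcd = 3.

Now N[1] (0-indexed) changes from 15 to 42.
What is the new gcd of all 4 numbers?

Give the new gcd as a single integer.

Numbers: [27, 15, 21, 15], gcd = 3
Change: index 1, 15 -> 42
gcd of the OTHER numbers (without index 1): gcd([27, 21, 15]) = 3
New gcd = gcd(g_others, new_val) = gcd(3, 42) = 3

Answer: 3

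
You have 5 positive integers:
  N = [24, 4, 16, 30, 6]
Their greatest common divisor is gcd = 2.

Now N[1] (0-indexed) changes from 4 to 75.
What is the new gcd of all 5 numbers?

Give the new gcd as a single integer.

Numbers: [24, 4, 16, 30, 6], gcd = 2
Change: index 1, 4 -> 75
gcd of the OTHER numbers (without index 1): gcd([24, 16, 30, 6]) = 2
New gcd = gcd(g_others, new_val) = gcd(2, 75) = 1

Answer: 1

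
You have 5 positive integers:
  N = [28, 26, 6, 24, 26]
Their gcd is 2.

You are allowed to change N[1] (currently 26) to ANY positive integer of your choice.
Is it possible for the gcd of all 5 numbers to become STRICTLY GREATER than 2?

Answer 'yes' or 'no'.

Answer: no

Derivation:
Current gcd = 2
gcd of all OTHER numbers (without N[1]=26): gcd([28, 6, 24, 26]) = 2
The new gcd after any change is gcd(2, new_value).
This can be at most 2.
Since 2 = old gcd 2, the gcd can only stay the same or decrease.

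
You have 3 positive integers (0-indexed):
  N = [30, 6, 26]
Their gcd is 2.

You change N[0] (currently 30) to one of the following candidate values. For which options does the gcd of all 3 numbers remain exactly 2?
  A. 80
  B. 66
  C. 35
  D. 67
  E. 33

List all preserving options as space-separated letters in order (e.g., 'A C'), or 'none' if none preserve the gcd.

Answer: A B

Derivation:
Old gcd = 2; gcd of others (without N[0]) = 2
New gcd for candidate v: gcd(2, v). Preserves old gcd iff gcd(2, v) = 2.
  Option A: v=80, gcd(2,80)=2 -> preserves
  Option B: v=66, gcd(2,66)=2 -> preserves
  Option C: v=35, gcd(2,35)=1 -> changes
  Option D: v=67, gcd(2,67)=1 -> changes
  Option E: v=33, gcd(2,33)=1 -> changes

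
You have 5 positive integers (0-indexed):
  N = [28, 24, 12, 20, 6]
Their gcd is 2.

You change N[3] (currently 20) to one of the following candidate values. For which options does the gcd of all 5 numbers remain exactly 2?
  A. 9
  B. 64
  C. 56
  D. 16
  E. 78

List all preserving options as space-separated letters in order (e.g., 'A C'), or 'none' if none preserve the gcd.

Answer: B C D E

Derivation:
Old gcd = 2; gcd of others (without N[3]) = 2
New gcd for candidate v: gcd(2, v). Preserves old gcd iff gcd(2, v) = 2.
  Option A: v=9, gcd(2,9)=1 -> changes
  Option B: v=64, gcd(2,64)=2 -> preserves
  Option C: v=56, gcd(2,56)=2 -> preserves
  Option D: v=16, gcd(2,16)=2 -> preserves
  Option E: v=78, gcd(2,78)=2 -> preserves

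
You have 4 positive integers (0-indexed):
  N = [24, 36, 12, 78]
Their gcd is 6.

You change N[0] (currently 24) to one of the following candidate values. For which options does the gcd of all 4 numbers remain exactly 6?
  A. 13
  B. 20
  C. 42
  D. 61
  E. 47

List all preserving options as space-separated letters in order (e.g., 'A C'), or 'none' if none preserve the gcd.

Answer: C

Derivation:
Old gcd = 6; gcd of others (without N[0]) = 6
New gcd for candidate v: gcd(6, v). Preserves old gcd iff gcd(6, v) = 6.
  Option A: v=13, gcd(6,13)=1 -> changes
  Option B: v=20, gcd(6,20)=2 -> changes
  Option C: v=42, gcd(6,42)=6 -> preserves
  Option D: v=61, gcd(6,61)=1 -> changes
  Option E: v=47, gcd(6,47)=1 -> changes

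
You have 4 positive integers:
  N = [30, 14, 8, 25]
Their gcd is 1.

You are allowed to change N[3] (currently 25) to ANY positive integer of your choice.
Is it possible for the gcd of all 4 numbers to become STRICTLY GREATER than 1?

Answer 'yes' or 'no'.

Answer: yes

Derivation:
Current gcd = 1
gcd of all OTHER numbers (without N[3]=25): gcd([30, 14, 8]) = 2
The new gcd after any change is gcd(2, new_value).
This can be at most 2.
Since 2 > old gcd 1, the gcd CAN increase (e.g., set N[3] = 2).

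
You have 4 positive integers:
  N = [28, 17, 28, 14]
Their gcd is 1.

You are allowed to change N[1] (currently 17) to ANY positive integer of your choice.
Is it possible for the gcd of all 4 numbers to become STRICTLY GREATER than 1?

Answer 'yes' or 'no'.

Answer: yes

Derivation:
Current gcd = 1
gcd of all OTHER numbers (without N[1]=17): gcd([28, 28, 14]) = 14
The new gcd after any change is gcd(14, new_value).
This can be at most 14.
Since 14 > old gcd 1, the gcd CAN increase (e.g., set N[1] = 14).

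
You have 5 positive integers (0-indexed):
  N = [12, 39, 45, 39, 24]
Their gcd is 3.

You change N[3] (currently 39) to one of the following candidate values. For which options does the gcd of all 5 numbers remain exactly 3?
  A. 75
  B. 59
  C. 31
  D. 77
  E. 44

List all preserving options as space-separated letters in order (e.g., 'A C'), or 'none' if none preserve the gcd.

Old gcd = 3; gcd of others (without N[3]) = 3
New gcd for candidate v: gcd(3, v). Preserves old gcd iff gcd(3, v) = 3.
  Option A: v=75, gcd(3,75)=3 -> preserves
  Option B: v=59, gcd(3,59)=1 -> changes
  Option C: v=31, gcd(3,31)=1 -> changes
  Option D: v=77, gcd(3,77)=1 -> changes
  Option E: v=44, gcd(3,44)=1 -> changes

Answer: A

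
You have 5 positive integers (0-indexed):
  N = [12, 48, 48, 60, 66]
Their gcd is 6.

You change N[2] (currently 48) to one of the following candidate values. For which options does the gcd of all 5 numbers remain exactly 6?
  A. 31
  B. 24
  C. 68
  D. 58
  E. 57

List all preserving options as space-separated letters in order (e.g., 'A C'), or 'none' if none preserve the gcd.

Old gcd = 6; gcd of others (without N[2]) = 6
New gcd for candidate v: gcd(6, v). Preserves old gcd iff gcd(6, v) = 6.
  Option A: v=31, gcd(6,31)=1 -> changes
  Option B: v=24, gcd(6,24)=6 -> preserves
  Option C: v=68, gcd(6,68)=2 -> changes
  Option D: v=58, gcd(6,58)=2 -> changes
  Option E: v=57, gcd(6,57)=3 -> changes

Answer: B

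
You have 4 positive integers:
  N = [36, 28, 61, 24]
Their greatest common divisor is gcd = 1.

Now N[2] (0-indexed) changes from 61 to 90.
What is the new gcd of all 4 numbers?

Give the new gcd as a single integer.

Answer: 2

Derivation:
Numbers: [36, 28, 61, 24], gcd = 1
Change: index 2, 61 -> 90
gcd of the OTHER numbers (without index 2): gcd([36, 28, 24]) = 4
New gcd = gcd(g_others, new_val) = gcd(4, 90) = 2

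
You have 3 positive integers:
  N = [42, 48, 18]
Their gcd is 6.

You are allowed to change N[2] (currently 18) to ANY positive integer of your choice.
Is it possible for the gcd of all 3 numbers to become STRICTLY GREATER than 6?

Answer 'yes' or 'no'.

Answer: no

Derivation:
Current gcd = 6
gcd of all OTHER numbers (without N[2]=18): gcd([42, 48]) = 6
The new gcd after any change is gcd(6, new_value).
This can be at most 6.
Since 6 = old gcd 6, the gcd can only stay the same or decrease.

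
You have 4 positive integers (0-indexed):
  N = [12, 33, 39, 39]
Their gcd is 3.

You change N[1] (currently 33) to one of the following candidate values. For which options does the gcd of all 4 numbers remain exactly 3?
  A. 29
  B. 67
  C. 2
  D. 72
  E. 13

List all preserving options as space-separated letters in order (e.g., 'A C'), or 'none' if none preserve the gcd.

Old gcd = 3; gcd of others (without N[1]) = 3
New gcd for candidate v: gcd(3, v). Preserves old gcd iff gcd(3, v) = 3.
  Option A: v=29, gcd(3,29)=1 -> changes
  Option B: v=67, gcd(3,67)=1 -> changes
  Option C: v=2, gcd(3,2)=1 -> changes
  Option D: v=72, gcd(3,72)=3 -> preserves
  Option E: v=13, gcd(3,13)=1 -> changes

Answer: D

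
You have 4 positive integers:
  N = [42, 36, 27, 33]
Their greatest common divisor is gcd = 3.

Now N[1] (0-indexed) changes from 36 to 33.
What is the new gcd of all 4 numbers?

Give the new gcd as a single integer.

Numbers: [42, 36, 27, 33], gcd = 3
Change: index 1, 36 -> 33
gcd of the OTHER numbers (without index 1): gcd([42, 27, 33]) = 3
New gcd = gcd(g_others, new_val) = gcd(3, 33) = 3

Answer: 3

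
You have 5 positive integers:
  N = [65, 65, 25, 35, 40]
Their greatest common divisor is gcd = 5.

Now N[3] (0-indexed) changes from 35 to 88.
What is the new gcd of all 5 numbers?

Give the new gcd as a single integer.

Numbers: [65, 65, 25, 35, 40], gcd = 5
Change: index 3, 35 -> 88
gcd of the OTHER numbers (without index 3): gcd([65, 65, 25, 40]) = 5
New gcd = gcd(g_others, new_val) = gcd(5, 88) = 1

Answer: 1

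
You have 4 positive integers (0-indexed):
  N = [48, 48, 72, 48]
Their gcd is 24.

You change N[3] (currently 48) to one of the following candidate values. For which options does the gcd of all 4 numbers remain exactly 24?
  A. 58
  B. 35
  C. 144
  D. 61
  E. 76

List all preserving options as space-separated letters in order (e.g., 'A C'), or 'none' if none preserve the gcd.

Old gcd = 24; gcd of others (without N[3]) = 24
New gcd for candidate v: gcd(24, v). Preserves old gcd iff gcd(24, v) = 24.
  Option A: v=58, gcd(24,58)=2 -> changes
  Option B: v=35, gcd(24,35)=1 -> changes
  Option C: v=144, gcd(24,144)=24 -> preserves
  Option D: v=61, gcd(24,61)=1 -> changes
  Option E: v=76, gcd(24,76)=4 -> changes

Answer: C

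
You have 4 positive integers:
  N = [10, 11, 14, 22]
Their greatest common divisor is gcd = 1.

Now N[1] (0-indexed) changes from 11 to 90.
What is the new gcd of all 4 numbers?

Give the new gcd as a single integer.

Answer: 2

Derivation:
Numbers: [10, 11, 14, 22], gcd = 1
Change: index 1, 11 -> 90
gcd of the OTHER numbers (without index 1): gcd([10, 14, 22]) = 2
New gcd = gcd(g_others, new_val) = gcd(2, 90) = 2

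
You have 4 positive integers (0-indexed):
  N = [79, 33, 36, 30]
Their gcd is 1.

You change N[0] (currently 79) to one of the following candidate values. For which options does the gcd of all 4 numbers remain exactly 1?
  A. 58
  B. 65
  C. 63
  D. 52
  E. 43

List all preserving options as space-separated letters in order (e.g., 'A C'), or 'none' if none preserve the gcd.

Answer: A B D E

Derivation:
Old gcd = 1; gcd of others (without N[0]) = 3
New gcd for candidate v: gcd(3, v). Preserves old gcd iff gcd(3, v) = 1.
  Option A: v=58, gcd(3,58)=1 -> preserves
  Option B: v=65, gcd(3,65)=1 -> preserves
  Option C: v=63, gcd(3,63)=3 -> changes
  Option D: v=52, gcd(3,52)=1 -> preserves
  Option E: v=43, gcd(3,43)=1 -> preserves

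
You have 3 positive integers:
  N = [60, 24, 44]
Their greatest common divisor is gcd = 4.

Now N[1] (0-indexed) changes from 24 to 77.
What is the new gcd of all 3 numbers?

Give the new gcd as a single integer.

Answer: 1

Derivation:
Numbers: [60, 24, 44], gcd = 4
Change: index 1, 24 -> 77
gcd of the OTHER numbers (without index 1): gcd([60, 44]) = 4
New gcd = gcd(g_others, new_val) = gcd(4, 77) = 1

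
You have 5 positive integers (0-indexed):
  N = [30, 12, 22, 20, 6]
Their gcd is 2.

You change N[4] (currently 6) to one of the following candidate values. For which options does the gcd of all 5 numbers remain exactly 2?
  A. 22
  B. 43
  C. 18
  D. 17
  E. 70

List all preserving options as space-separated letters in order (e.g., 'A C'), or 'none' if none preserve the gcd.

Old gcd = 2; gcd of others (without N[4]) = 2
New gcd for candidate v: gcd(2, v). Preserves old gcd iff gcd(2, v) = 2.
  Option A: v=22, gcd(2,22)=2 -> preserves
  Option B: v=43, gcd(2,43)=1 -> changes
  Option C: v=18, gcd(2,18)=2 -> preserves
  Option D: v=17, gcd(2,17)=1 -> changes
  Option E: v=70, gcd(2,70)=2 -> preserves

Answer: A C E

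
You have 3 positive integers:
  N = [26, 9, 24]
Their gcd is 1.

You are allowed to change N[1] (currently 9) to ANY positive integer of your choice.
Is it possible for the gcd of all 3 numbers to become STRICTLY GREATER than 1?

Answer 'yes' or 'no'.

Current gcd = 1
gcd of all OTHER numbers (without N[1]=9): gcd([26, 24]) = 2
The new gcd after any change is gcd(2, new_value).
This can be at most 2.
Since 2 > old gcd 1, the gcd CAN increase (e.g., set N[1] = 2).

Answer: yes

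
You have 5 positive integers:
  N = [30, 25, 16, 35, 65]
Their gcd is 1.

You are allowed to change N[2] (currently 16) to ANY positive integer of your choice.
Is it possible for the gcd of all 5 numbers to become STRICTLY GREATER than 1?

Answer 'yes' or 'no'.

Answer: yes

Derivation:
Current gcd = 1
gcd of all OTHER numbers (without N[2]=16): gcd([30, 25, 35, 65]) = 5
The new gcd after any change is gcd(5, new_value).
This can be at most 5.
Since 5 > old gcd 1, the gcd CAN increase (e.g., set N[2] = 5).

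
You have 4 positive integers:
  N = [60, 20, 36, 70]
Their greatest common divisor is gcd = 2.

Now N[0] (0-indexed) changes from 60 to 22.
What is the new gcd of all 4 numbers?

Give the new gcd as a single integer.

Answer: 2

Derivation:
Numbers: [60, 20, 36, 70], gcd = 2
Change: index 0, 60 -> 22
gcd of the OTHER numbers (without index 0): gcd([20, 36, 70]) = 2
New gcd = gcd(g_others, new_val) = gcd(2, 22) = 2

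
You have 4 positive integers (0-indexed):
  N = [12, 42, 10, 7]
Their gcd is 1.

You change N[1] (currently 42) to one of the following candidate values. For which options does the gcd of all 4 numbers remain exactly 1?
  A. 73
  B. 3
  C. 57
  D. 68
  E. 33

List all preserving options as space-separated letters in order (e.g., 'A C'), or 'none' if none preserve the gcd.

Old gcd = 1; gcd of others (without N[1]) = 1
New gcd for candidate v: gcd(1, v). Preserves old gcd iff gcd(1, v) = 1.
  Option A: v=73, gcd(1,73)=1 -> preserves
  Option B: v=3, gcd(1,3)=1 -> preserves
  Option C: v=57, gcd(1,57)=1 -> preserves
  Option D: v=68, gcd(1,68)=1 -> preserves
  Option E: v=33, gcd(1,33)=1 -> preserves

Answer: A B C D E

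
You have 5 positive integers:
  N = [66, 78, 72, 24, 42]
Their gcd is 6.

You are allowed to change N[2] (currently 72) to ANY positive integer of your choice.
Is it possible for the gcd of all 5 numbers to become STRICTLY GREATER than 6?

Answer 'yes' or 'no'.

Current gcd = 6
gcd of all OTHER numbers (without N[2]=72): gcd([66, 78, 24, 42]) = 6
The new gcd after any change is gcd(6, new_value).
This can be at most 6.
Since 6 = old gcd 6, the gcd can only stay the same or decrease.

Answer: no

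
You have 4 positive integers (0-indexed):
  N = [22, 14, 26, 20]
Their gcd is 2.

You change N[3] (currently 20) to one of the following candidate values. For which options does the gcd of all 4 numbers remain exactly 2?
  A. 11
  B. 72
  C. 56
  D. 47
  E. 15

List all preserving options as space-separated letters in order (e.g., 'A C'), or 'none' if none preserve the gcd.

Old gcd = 2; gcd of others (without N[3]) = 2
New gcd for candidate v: gcd(2, v). Preserves old gcd iff gcd(2, v) = 2.
  Option A: v=11, gcd(2,11)=1 -> changes
  Option B: v=72, gcd(2,72)=2 -> preserves
  Option C: v=56, gcd(2,56)=2 -> preserves
  Option D: v=47, gcd(2,47)=1 -> changes
  Option E: v=15, gcd(2,15)=1 -> changes

Answer: B C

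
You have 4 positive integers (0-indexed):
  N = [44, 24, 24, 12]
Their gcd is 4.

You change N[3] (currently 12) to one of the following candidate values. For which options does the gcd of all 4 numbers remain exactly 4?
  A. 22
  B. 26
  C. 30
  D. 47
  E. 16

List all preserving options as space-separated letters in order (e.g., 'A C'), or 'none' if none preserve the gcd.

Answer: E

Derivation:
Old gcd = 4; gcd of others (without N[3]) = 4
New gcd for candidate v: gcd(4, v). Preserves old gcd iff gcd(4, v) = 4.
  Option A: v=22, gcd(4,22)=2 -> changes
  Option B: v=26, gcd(4,26)=2 -> changes
  Option C: v=30, gcd(4,30)=2 -> changes
  Option D: v=47, gcd(4,47)=1 -> changes
  Option E: v=16, gcd(4,16)=4 -> preserves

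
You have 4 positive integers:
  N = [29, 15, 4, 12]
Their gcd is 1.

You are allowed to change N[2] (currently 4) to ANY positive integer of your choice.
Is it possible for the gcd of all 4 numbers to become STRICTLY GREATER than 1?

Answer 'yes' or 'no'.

Current gcd = 1
gcd of all OTHER numbers (without N[2]=4): gcd([29, 15, 12]) = 1
The new gcd after any change is gcd(1, new_value).
This can be at most 1.
Since 1 = old gcd 1, the gcd can only stay the same or decrease.

Answer: no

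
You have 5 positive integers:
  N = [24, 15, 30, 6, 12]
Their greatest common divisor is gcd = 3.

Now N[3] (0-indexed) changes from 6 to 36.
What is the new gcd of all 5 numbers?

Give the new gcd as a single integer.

Numbers: [24, 15, 30, 6, 12], gcd = 3
Change: index 3, 6 -> 36
gcd of the OTHER numbers (without index 3): gcd([24, 15, 30, 12]) = 3
New gcd = gcd(g_others, new_val) = gcd(3, 36) = 3

Answer: 3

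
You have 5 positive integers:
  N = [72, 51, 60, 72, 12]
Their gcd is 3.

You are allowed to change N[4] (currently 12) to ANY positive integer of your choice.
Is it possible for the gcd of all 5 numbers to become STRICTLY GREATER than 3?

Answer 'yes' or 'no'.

Answer: no

Derivation:
Current gcd = 3
gcd of all OTHER numbers (without N[4]=12): gcd([72, 51, 60, 72]) = 3
The new gcd after any change is gcd(3, new_value).
This can be at most 3.
Since 3 = old gcd 3, the gcd can only stay the same or decrease.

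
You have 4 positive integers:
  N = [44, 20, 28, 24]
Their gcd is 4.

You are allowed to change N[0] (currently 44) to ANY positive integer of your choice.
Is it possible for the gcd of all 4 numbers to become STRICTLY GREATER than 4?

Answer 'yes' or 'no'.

Answer: no

Derivation:
Current gcd = 4
gcd of all OTHER numbers (without N[0]=44): gcd([20, 28, 24]) = 4
The new gcd after any change is gcd(4, new_value).
This can be at most 4.
Since 4 = old gcd 4, the gcd can only stay the same or decrease.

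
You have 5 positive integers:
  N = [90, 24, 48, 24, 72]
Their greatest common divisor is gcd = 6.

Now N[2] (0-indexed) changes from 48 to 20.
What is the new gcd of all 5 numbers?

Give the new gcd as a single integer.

Answer: 2

Derivation:
Numbers: [90, 24, 48, 24, 72], gcd = 6
Change: index 2, 48 -> 20
gcd of the OTHER numbers (without index 2): gcd([90, 24, 24, 72]) = 6
New gcd = gcd(g_others, new_val) = gcd(6, 20) = 2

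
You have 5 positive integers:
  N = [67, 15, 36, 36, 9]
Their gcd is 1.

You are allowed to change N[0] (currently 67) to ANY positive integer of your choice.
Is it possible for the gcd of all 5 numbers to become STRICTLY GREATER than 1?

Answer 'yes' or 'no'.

Answer: yes

Derivation:
Current gcd = 1
gcd of all OTHER numbers (without N[0]=67): gcd([15, 36, 36, 9]) = 3
The new gcd after any change is gcd(3, new_value).
This can be at most 3.
Since 3 > old gcd 1, the gcd CAN increase (e.g., set N[0] = 3).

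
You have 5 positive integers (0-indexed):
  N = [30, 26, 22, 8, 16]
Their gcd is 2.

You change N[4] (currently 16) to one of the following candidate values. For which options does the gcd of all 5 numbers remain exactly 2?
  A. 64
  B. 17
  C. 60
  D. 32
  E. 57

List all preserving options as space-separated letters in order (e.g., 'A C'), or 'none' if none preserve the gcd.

Old gcd = 2; gcd of others (without N[4]) = 2
New gcd for candidate v: gcd(2, v). Preserves old gcd iff gcd(2, v) = 2.
  Option A: v=64, gcd(2,64)=2 -> preserves
  Option B: v=17, gcd(2,17)=1 -> changes
  Option C: v=60, gcd(2,60)=2 -> preserves
  Option D: v=32, gcd(2,32)=2 -> preserves
  Option E: v=57, gcd(2,57)=1 -> changes

Answer: A C D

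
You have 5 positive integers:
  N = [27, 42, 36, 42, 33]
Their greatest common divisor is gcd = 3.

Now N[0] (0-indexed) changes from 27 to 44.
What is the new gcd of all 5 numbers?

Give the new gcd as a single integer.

Numbers: [27, 42, 36, 42, 33], gcd = 3
Change: index 0, 27 -> 44
gcd of the OTHER numbers (without index 0): gcd([42, 36, 42, 33]) = 3
New gcd = gcd(g_others, new_val) = gcd(3, 44) = 1

Answer: 1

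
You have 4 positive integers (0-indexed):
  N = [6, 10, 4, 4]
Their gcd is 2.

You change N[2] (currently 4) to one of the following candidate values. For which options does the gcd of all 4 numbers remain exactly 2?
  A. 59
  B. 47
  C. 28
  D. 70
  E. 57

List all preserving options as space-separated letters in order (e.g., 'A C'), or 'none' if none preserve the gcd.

Old gcd = 2; gcd of others (without N[2]) = 2
New gcd for candidate v: gcd(2, v). Preserves old gcd iff gcd(2, v) = 2.
  Option A: v=59, gcd(2,59)=1 -> changes
  Option B: v=47, gcd(2,47)=1 -> changes
  Option C: v=28, gcd(2,28)=2 -> preserves
  Option D: v=70, gcd(2,70)=2 -> preserves
  Option E: v=57, gcd(2,57)=1 -> changes

Answer: C D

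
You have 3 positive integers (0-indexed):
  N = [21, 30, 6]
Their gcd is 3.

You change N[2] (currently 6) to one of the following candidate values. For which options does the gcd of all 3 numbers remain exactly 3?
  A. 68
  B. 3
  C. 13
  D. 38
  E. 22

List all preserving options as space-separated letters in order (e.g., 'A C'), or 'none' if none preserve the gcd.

Answer: B

Derivation:
Old gcd = 3; gcd of others (without N[2]) = 3
New gcd for candidate v: gcd(3, v). Preserves old gcd iff gcd(3, v) = 3.
  Option A: v=68, gcd(3,68)=1 -> changes
  Option B: v=3, gcd(3,3)=3 -> preserves
  Option C: v=13, gcd(3,13)=1 -> changes
  Option D: v=38, gcd(3,38)=1 -> changes
  Option E: v=22, gcd(3,22)=1 -> changes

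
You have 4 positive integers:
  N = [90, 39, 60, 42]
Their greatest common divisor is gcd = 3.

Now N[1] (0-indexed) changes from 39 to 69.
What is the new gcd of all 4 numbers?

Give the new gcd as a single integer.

Answer: 3

Derivation:
Numbers: [90, 39, 60, 42], gcd = 3
Change: index 1, 39 -> 69
gcd of the OTHER numbers (without index 1): gcd([90, 60, 42]) = 6
New gcd = gcd(g_others, new_val) = gcd(6, 69) = 3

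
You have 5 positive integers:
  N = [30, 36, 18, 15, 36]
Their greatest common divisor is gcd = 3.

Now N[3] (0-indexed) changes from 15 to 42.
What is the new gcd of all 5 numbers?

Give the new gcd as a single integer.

Numbers: [30, 36, 18, 15, 36], gcd = 3
Change: index 3, 15 -> 42
gcd of the OTHER numbers (without index 3): gcd([30, 36, 18, 36]) = 6
New gcd = gcd(g_others, new_val) = gcd(6, 42) = 6

Answer: 6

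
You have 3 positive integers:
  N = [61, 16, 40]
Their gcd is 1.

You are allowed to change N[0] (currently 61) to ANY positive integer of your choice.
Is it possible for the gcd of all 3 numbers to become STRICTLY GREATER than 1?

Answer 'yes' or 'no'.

Answer: yes

Derivation:
Current gcd = 1
gcd of all OTHER numbers (without N[0]=61): gcd([16, 40]) = 8
The new gcd after any change is gcd(8, new_value).
This can be at most 8.
Since 8 > old gcd 1, the gcd CAN increase (e.g., set N[0] = 8).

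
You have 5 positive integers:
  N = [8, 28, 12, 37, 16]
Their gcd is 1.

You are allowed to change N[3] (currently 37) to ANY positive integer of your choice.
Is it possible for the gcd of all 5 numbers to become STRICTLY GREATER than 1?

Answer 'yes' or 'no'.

Answer: yes

Derivation:
Current gcd = 1
gcd of all OTHER numbers (without N[3]=37): gcd([8, 28, 12, 16]) = 4
The new gcd after any change is gcd(4, new_value).
This can be at most 4.
Since 4 > old gcd 1, the gcd CAN increase (e.g., set N[3] = 4).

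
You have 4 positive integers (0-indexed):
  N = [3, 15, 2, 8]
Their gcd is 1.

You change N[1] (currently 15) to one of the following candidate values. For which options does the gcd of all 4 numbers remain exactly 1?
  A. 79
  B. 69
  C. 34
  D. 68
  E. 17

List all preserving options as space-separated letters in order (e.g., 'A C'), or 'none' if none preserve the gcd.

Old gcd = 1; gcd of others (without N[1]) = 1
New gcd for candidate v: gcd(1, v). Preserves old gcd iff gcd(1, v) = 1.
  Option A: v=79, gcd(1,79)=1 -> preserves
  Option B: v=69, gcd(1,69)=1 -> preserves
  Option C: v=34, gcd(1,34)=1 -> preserves
  Option D: v=68, gcd(1,68)=1 -> preserves
  Option E: v=17, gcd(1,17)=1 -> preserves

Answer: A B C D E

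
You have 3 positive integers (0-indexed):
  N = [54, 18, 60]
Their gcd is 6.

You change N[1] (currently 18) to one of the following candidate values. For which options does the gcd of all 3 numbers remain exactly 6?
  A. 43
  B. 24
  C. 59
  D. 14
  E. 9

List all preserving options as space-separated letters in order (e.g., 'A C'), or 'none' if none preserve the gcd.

Answer: B

Derivation:
Old gcd = 6; gcd of others (without N[1]) = 6
New gcd for candidate v: gcd(6, v). Preserves old gcd iff gcd(6, v) = 6.
  Option A: v=43, gcd(6,43)=1 -> changes
  Option B: v=24, gcd(6,24)=6 -> preserves
  Option C: v=59, gcd(6,59)=1 -> changes
  Option D: v=14, gcd(6,14)=2 -> changes
  Option E: v=9, gcd(6,9)=3 -> changes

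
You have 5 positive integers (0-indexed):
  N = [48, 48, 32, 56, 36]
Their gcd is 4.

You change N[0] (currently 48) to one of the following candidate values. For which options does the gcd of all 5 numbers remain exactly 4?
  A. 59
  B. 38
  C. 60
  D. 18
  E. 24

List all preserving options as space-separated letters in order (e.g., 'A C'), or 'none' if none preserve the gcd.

Answer: C E

Derivation:
Old gcd = 4; gcd of others (without N[0]) = 4
New gcd for candidate v: gcd(4, v). Preserves old gcd iff gcd(4, v) = 4.
  Option A: v=59, gcd(4,59)=1 -> changes
  Option B: v=38, gcd(4,38)=2 -> changes
  Option C: v=60, gcd(4,60)=4 -> preserves
  Option D: v=18, gcd(4,18)=2 -> changes
  Option E: v=24, gcd(4,24)=4 -> preserves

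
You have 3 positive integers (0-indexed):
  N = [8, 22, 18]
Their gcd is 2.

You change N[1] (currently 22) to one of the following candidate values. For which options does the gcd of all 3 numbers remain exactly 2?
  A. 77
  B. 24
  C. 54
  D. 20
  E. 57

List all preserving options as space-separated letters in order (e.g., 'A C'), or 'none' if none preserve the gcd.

Answer: B C D

Derivation:
Old gcd = 2; gcd of others (without N[1]) = 2
New gcd for candidate v: gcd(2, v). Preserves old gcd iff gcd(2, v) = 2.
  Option A: v=77, gcd(2,77)=1 -> changes
  Option B: v=24, gcd(2,24)=2 -> preserves
  Option C: v=54, gcd(2,54)=2 -> preserves
  Option D: v=20, gcd(2,20)=2 -> preserves
  Option E: v=57, gcd(2,57)=1 -> changes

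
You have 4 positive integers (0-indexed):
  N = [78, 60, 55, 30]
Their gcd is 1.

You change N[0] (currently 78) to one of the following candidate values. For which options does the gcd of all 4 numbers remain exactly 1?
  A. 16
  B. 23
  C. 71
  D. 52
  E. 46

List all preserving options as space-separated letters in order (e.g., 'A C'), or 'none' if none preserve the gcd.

Old gcd = 1; gcd of others (without N[0]) = 5
New gcd for candidate v: gcd(5, v). Preserves old gcd iff gcd(5, v) = 1.
  Option A: v=16, gcd(5,16)=1 -> preserves
  Option B: v=23, gcd(5,23)=1 -> preserves
  Option C: v=71, gcd(5,71)=1 -> preserves
  Option D: v=52, gcd(5,52)=1 -> preserves
  Option E: v=46, gcd(5,46)=1 -> preserves

Answer: A B C D E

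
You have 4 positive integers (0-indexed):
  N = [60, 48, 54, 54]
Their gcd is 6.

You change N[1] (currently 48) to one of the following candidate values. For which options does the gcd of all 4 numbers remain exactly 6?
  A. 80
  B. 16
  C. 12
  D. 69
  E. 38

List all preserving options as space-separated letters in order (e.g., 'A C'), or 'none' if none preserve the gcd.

Old gcd = 6; gcd of others (without N[1]) = 6
New gcd for candidate v: gcd(6, v). Preserves old gcd iff gcd(6, v) = 6.
  Option A: v=80, gcd(6,80)=2 -> changes
  Option B: v=16, gcd(6,16)=2 -> changes
  Option C: v=12, gcd(6,12)=6 -> preserves
  Option D: v=69, gcd(6,69)=3 -> changes
  Option E: v=38, gcd(6,38)=2 -> changes

Answer: C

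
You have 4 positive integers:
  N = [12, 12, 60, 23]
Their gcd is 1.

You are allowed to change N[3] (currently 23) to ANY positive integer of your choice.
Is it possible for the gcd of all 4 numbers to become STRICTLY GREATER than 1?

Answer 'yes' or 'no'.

Answer: yes

Derivation:
Current gcd = 1
gcd of all OTHER numbers (without N[3]=23): gcd([12, 12, 60]) = 12
The new gcd after any change is gcd(12, new_value).
This can be at most 12.
Since 12 > old gcd 1, the gcd CAN increase (e.g., set N[3] = 12).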